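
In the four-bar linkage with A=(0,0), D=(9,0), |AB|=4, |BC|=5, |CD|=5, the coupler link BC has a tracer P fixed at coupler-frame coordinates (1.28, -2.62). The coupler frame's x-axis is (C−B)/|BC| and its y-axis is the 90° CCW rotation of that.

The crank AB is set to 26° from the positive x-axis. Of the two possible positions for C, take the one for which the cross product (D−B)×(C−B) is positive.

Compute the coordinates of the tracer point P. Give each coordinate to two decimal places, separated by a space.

6.20 0.45

A=(0,0), D=(9.00,0)
B = A + 4.00·(cos26°, sin26°) = (3.5952, 1.7535)
|BD| = 5.6822
circle(B,5.00) ∩ circle(D,5.00): a=2.8411, h=4.1144
  candidates: C₊=(7.5673,4.7903) cross=23.379; C₋=(5.0279,-3.0368) cross=-23.379
  mode + wants cross > 0 → take C=(7.5673,4.7903) (cross=23.379)
ex = (C−B)/|BC| = (0.7944,0.6074); ey = (-0.6074,0.7944)
P = B + 1.28·ex + -2.62·ey = (6.2033,0.4495)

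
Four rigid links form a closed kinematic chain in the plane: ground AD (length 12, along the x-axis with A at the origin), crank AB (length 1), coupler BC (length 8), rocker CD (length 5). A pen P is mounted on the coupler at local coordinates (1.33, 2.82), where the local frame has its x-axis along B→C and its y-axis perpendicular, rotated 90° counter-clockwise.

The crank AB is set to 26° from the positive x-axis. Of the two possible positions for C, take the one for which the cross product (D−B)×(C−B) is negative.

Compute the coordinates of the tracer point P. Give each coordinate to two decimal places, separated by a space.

3.34 2.38

A=(0,0), D=(12.00,0)
B = A + 1.00·(cos26°, sin26°) = (0.8988, 0.4384)
|BD| = 11.1099
circle(B,8.00) ∩ circle(D,5.00): a=7.3101, h=3.2499
  candidates: C₊=(8.3315,3.3973) cross=36.106; C₋=(8.0750,-3.0975) cross=-36.106
  mode - wants cross < 0 → take C=(8.0750,-3.0975) (cross=-36.106)
ex = (C−B)/|BC| = (0.8970,-0.4420); ey = (0.4420,0.8970)
P = B + 1.33·ex + 2.82·ey = (3.3382,2.3801)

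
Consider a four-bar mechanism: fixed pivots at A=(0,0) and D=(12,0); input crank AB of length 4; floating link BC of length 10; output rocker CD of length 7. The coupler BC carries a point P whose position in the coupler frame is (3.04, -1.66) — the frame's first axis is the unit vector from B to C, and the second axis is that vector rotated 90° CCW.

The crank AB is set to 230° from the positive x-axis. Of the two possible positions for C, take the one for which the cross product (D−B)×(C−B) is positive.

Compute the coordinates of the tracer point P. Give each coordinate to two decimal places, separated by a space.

A=(0,0), D=(12.00,0)
B = A + 4.00·(cos230°, sin230°) = (-2.5712, -3.0642)
|BD| = 14.8898
circle(B,10.00) ∩ circle(D,7.00): a=9.1575, h=4.0175
  candidates: C₊=(5.5636,2.7518) cross=59.820; C₋=(7.2171,-5.1112) cross=-59.820
  mode + wants cross > 0 → take C=(5.5636,2.7518) (cross=59.820)
ex = (C−B)/|BC| = (0.8135,0.5816); ey = (-0.5816,0.8135)
P = B + 3.04·ex + -1.66·ey = (0.8673,-2.6465)

0.87 -2.65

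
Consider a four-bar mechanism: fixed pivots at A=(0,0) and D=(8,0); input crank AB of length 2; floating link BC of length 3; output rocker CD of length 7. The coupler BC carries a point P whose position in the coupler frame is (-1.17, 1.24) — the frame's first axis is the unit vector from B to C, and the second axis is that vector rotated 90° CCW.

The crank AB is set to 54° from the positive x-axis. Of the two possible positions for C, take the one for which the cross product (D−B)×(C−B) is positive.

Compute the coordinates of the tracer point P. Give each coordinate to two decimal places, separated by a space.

-0.45 1.11

A=(0,0), D=(8.00,0)
B = A + 2.00·(cos54°, sin54°) = (1.1756, 1.6180)
|BD| = 7.0136
circle(B,3.00) ∩ circle(D,7.00): a=0.6552, h=2.9276
  candidates: C₊=(2.4885,4.3155) cross=20.533; C₋=(1.1377,-1.3817) cross=-20.533
  mode + wants cross > 0 → take C=(2.4885,4.3155) (cross=20.533)
ex = (C−B)/|BC| = (0.4376,0.8991); ey = (-0.8991,0.4376)
P = B + -1.17·ex + 1.24·ey = (-0.4514,1.1087)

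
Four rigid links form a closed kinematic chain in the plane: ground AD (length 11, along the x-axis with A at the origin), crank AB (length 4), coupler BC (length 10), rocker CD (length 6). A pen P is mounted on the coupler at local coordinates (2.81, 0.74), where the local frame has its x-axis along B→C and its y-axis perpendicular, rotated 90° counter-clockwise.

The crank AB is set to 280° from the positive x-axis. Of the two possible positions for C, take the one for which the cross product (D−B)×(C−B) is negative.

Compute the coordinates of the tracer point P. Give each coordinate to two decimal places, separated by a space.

3.60 -3.79

A=(0,0), D=(11.00,0)
B = A + 4.00·(cos280°, sin280°) = (0.6946, -3.9392)
|BD| = 11.0326
circle(B,10.00) ∩ circle(D,6.00): a=8.4168, h=5.3998
  candidates: C₊=(6.6286,4.1098) cross=59.574; C₋=(10.4846,-5.9778) cross=-59.574
  mode - wants cross < 0 → take C=(10.4846,-5.9778) (cross=-59.574)
ex = (C−B)/|BC| = (0.9790,-0.2039); ey = (0.2039,0.9790)
P = B + 2.81·ex + 0.74·ey = (3.5964,-3.7876)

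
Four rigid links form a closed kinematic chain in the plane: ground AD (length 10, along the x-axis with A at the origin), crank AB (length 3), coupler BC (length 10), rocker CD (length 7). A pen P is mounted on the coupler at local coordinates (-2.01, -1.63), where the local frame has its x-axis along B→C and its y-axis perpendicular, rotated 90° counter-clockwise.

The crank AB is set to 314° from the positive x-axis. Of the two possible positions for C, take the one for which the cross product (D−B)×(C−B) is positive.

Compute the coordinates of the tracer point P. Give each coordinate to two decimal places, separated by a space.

A=(0,0), D=(10.00,0)
B = A + 3.00·(cos314°, sin314°) = (2.0840, -2.1580)
|BD| = 8.2049
circle(B,10.00) ∩ circle(D,7.00): a=7.2103, h=6.9290
  candidates: C₊=(7.2180,6.4234) cross=56.852; C₋=(10.8629,-6.9466) cross=-56.852
  mode + wants cross > 0 → take C=(7.2180,6.4234) (cross=56.852)
ex = (C−B)/|BC| = (0.5134,0.8581); ey = (-0.8581,0.5134)
P = B + -2.01·ex + -1.63·ey = (2.4508,-4.7197)

2.45 -4.72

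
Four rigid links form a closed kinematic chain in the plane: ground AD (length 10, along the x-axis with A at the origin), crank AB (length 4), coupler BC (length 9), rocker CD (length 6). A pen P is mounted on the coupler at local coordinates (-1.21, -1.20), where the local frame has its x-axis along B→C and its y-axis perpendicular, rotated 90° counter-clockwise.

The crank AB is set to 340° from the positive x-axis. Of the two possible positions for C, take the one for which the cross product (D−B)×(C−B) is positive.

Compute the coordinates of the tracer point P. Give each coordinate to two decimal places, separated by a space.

A=(0,0), D=(10.00,0)
B = A + 4.00·(cos340°, sin340°) = (3.7588, -1.3681)
|BD| = 6.3894
circle(B,9.00) ∩ circle(D,6.00): a=6.7162, h=5.9911
  candidates: C₊=(9.0364,5.9221) cross=38.280; C₋=(11.6020,-5.7822) cross=-38.280
  mode + wants cross > 0 → take C=(9.0364,5.9221) (cross=38.280)
ex = (C−B)/|BC| = (0.5864,0.8100); ey = (-0.8100,0.5864)
P = B + -1.21·ex + -1.20·ey = (4.0213,-3.0519)

4.02 -3.05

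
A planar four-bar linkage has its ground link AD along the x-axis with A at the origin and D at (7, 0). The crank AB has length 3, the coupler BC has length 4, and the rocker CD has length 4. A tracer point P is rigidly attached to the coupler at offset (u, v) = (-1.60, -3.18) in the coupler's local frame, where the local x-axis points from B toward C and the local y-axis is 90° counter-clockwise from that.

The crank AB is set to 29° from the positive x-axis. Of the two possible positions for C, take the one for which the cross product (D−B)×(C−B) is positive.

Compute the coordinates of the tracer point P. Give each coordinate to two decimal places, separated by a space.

A=(0,0), D=(7.00,0)
B = A + 3.00·(cos29°, sin29°) = (2.6239, 1.4544)
|BD| = 4.6115
circle(B,4.00) ∩ circle(D,4.00): a=2.3058, h=3.2686
  candidates: C₊=(5.8428,3.8290) cross=15.073; C₋=(3.7811,-2.3745) cross=-15.073
  mode + wants cross > 0 → take C=(5.8428,3.8290) (cross=15.073)
ex = (C−B)/|BC| = (0.8047,0.5936); ey = (-0.5936,0.8047)
P = B + -1.60·ex + -3.18·ey = (3.2240,-2.0544)

3.22 -2.05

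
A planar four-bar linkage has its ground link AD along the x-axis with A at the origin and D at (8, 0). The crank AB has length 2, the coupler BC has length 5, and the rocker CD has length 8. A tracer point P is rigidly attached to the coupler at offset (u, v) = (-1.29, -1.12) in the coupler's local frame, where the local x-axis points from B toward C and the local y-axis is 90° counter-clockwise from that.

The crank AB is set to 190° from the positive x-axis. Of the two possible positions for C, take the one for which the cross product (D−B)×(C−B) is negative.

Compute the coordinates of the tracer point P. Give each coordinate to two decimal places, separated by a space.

-3.65 -0.06

A=(0,0), D=(8.00,0)
B = A + 2.00·(cos190°, sin190°) = (-1.9696, -0.3473)
|BD| = 9.9757
circle(B,5.00) ∩ circle(D,8.00): a=3.0331, h=3.9750
  candidates: C₊=(0.9232,3.7309) cross=39.653; C₋=(1.2000,-4.2143) cross=-39.653
  mode - wants cross < 0 → take C=(1.2000,-4.2143) (cross=-39.653)
ex = (C−B)/|BC| = (0.6339,-0.7734); ey = (0.7734,0.6339)
P = B + -1.29·ex + -1.12·ey = (-3.6536,-0.0596)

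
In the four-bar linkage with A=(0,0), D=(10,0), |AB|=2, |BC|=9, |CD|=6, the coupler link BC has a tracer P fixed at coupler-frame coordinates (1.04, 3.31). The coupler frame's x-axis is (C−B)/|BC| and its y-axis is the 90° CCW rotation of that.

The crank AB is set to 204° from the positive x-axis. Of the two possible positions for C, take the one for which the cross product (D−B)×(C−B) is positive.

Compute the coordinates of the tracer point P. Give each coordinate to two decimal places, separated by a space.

A=(0,0), D=(10.00,0)
B = A + 2.00·(cos204°, sin204°) = (-1.8271, -0.8135)
|BD| = 11.8550
circle(B,9.00) ∩ circle(D,6.00): a=7.8254, h=4.4455
  candidates: C₊=(5.6749,4.1585) cross=52.701; C₋=(6.2850,-4.7115) cross=-52.701
  mode + wants cross > 0 → take C=(5.6749,4.1585) (cross=52.701)
ex = (C−B)/|BC| = (0.8336,0.5524); ey = (-0.5524,0.8336)
P = B + 1.04·ex + 3.31·ey = (-2.7888,2.5201)

-2.79 2.52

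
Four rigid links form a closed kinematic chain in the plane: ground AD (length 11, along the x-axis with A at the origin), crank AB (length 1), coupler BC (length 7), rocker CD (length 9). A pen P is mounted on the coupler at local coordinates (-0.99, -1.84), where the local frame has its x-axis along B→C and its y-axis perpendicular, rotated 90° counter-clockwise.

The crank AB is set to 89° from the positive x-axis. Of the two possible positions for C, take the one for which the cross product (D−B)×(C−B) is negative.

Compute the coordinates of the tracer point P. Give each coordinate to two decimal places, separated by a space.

A=(0,0), D=(11.00,0)
B = A + 1.00·(cos89°, sin89°) = (0.0175, 0.9998)
|BD| = 11.0280
circle(B,7.00) ∩ circle(D,9.00): a=4.0631, h=5.7001
  candidates: C₊=(4.5806,6.3081) cross=62.860; C₋=(3.5470,-5.0451) cross=-62.860
  mode - wants cross < 0 → take C=(3.5470,-5.0451) (cross=-62.860)
ex = (C−B)/|BC| = (0.5042,-0.8636); ey = (0.8636,0.5042)
P = B + -0.99·ex + -1.84·ey = (-2.0707,0.9270)

-2.07 0.93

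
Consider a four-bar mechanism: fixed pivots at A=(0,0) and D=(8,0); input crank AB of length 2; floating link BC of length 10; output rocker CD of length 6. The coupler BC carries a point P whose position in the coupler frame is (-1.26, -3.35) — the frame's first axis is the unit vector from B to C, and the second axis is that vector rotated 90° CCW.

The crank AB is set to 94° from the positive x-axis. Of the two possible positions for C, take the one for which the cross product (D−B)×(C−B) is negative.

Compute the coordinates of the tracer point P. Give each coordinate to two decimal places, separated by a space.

-3.53 0.84

A=(0,0), D=(8.00,0)
B = A + 2.00·(cos94°, sin94°) = (-0.1395, 1.9951)
|BD| = 8.3805
circle(B,10.00) ∩ circle(D,6.00): a=8.0086, h=5.9885
  candidates: C₊=(9.0645,5.9048) cross=50.186; C₋=(6.2132,-5.7278) cross=-50.186
  mode - wants cross < 0 → take C=(6.2132,-5.7278) (cross=-50.186)
ex = (C−B)/|BC| = (0.6353,-0.7723); ey = (0.7723,0.6353)
P = B + -1.26·ex + -3.35·ey = (-3.5271,0.8401)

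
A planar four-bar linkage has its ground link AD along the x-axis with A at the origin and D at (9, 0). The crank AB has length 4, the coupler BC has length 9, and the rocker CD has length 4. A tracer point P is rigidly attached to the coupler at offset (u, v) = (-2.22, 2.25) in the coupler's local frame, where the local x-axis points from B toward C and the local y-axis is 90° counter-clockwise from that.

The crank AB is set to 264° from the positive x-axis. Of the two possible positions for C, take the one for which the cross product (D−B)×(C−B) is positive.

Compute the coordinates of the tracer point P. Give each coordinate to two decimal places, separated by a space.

A=(0,0), D=(9.00,0)
B = A + 4.00·(cos264°, sin264°) = (-0.4181, -3.9781)
|BD| = 10.2238
circle(B,9.00) ∩ circle(D,4.00): a=8.2908, h=3.5019
  candidates: C₊=(5.8567,2.4738) cross=35.803; C₋=(8.5819,-3.9781) cross=-35.803
  mode + wants cross > 0 → take C=(5.8567,2.4738) (cross=35.803)
ex = (C−B)/|BC| = (0.6972,0.7169); ey = (-0.7169,0.6972)
P = B + -2.22·ex + 2.25·ey = (-3.5789,-4.0008)

-3.58 -4.00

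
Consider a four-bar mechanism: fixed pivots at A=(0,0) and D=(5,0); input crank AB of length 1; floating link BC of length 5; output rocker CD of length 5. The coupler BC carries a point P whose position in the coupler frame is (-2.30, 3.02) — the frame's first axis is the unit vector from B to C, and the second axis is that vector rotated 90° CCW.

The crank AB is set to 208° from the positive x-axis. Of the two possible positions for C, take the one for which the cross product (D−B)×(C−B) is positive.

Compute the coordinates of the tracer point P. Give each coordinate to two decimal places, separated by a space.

-4.66 -0.85

A=(0,0), D=(5.00,0)
B = A + 1.00·(cos208°, sin208°) = (-0.8829, -0.4695)
|BD| = 5.9017
circle(B,5.00) ∩ circle(D,5.00): a=2.9508, h=4.0364
  candidates: C₊=(1.7374,3.7889) cross=23.821; C₋=(2.3796,-4.2584) cross=-23.821
  mode + wants cross > 0 → take C=(1.7374,3.7889) (cross=23.821)
ex = (C−B)/|BC| = (0.5241,0.8517); ey = (-0.8517,0.5241)
P = B + -2.30·ex + 3.02·ey = (-4.6604,-0.8456)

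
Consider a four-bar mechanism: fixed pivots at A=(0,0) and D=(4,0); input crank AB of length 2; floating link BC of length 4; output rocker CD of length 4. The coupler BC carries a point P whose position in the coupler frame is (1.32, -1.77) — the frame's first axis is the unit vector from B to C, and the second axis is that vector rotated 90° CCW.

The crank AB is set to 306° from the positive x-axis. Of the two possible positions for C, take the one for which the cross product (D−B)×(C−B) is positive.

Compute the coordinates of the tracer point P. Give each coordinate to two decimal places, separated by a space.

2.80 -0.13

A=(0,0), D=(4.00,0)
B = A + 2.00·(cos306°, sin306°) = (1.1756, -1.6180)
|BD| = 3.2551
circle(B,4.00) ∩ circle(D,4.00): a=1.6275, h=3.6539
  candidates: C₊=(0.7715,2.3615) cross=11.894; C₋=(4.4041,-3.9795) cross=-11.894
  mode + wants cross > 0 → take C=(0.7715,2.3615) (cross=11.894)
ex = (C−B)/|BC| = (-0.1010,0.9949); ey = (-0.9949,-0.1010)
P = B + 1.32·ex + -1.77·ey = (2.8032,-0.1260)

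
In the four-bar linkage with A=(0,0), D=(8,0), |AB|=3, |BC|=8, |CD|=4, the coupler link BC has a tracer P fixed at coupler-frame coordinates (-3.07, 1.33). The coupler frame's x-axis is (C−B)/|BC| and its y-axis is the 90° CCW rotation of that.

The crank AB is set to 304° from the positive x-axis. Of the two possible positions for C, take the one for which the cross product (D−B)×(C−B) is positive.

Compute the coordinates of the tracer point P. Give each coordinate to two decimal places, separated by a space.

A=(0,0), D=(8.00,0)
B = A + 3.00·(cos304°, sin304°) = (1.6776, -2.4871)
|BD| = 6.7940
circle(B,8.00) ∩ circle(D,4.00): a=6.9295, h=3.9977
  candidates: C₊=(6.6626,3.7698) cross=27.160; C₋=(9.5896,-3.6706) cross=-27.160
  mode + wants cross > 0 → take C=(6.6626,3.7698) (cross=27.160)
ex = (C−B)/|BC| = (0.6231,0.7821); ey = (-0.7821,0.6231)
P = B + -3.07·ex + 1.33·ey = (-1.2757,-4.0594)

-1.28 -4.06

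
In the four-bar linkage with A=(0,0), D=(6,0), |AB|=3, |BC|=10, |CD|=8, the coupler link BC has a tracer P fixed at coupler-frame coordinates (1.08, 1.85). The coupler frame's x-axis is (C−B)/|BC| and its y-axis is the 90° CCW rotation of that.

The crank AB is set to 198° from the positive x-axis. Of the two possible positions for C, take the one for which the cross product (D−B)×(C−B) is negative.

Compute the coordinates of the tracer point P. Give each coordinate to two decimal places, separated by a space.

A=(0,0), D=(6.00,0)
B = A + 3.00·(cos198°, sin198°) = (-2.8532, -0.9271)
|BD| = 8.9016
circle(B,10.00) ∩ circle(D,8.00): a=6.4729, h=7.6224
  candidates: C₊=(2.7907,7.3281) cross=67.852; C₋=(4.3784,-7.8339) cross=-67.852
  mode - wants cross < 0 → take C=(4.3784,-7.8339) (cross=-67.852)
ex = (C−B)/|BC| = (0.7232,-0.6907); ey = (0.6907,0.7232)
P = B + 1.08·ex + 1.85·ey = (-0.7944,-0.3352)

-0.79 -0.34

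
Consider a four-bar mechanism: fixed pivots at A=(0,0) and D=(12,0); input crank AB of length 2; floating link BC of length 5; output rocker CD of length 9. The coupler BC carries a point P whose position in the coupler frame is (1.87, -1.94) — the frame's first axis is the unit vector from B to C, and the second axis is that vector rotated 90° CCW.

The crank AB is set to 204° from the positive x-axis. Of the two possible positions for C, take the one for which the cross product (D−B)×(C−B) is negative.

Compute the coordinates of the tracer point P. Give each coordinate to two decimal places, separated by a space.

-0.24 -2.99

A=(0,0), D=(12.00,0)
B = A + 2.00·(cos204°, sin204°) = (-1.8271, -0.8135)
|BD| = 13.8510
circle(B,5.00) ∩ circle(D,9.00): a=4.9040, h=0.9752
  candidates: C₊=(3.0112,0.4480) cross=13.507; C₋=(3.1257,-1.4989) cross=-13.507
  mode - wants cross < 0 → take C=(3.1257,-1.4989) (cross=-13.507)
ex = (C−B)/|BC| = (0.9906,-0.1371); ey = (0.1371,0.9906)
P = B + 1.87·ex + -1.94·ey = (-0.2407,-2.9915)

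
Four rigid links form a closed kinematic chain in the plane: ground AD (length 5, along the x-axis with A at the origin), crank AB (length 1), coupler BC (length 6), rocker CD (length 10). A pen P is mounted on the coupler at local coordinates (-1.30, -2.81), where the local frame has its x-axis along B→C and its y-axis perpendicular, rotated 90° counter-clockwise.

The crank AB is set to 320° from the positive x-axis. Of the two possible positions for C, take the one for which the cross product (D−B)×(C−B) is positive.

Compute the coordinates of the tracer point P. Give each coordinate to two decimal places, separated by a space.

2.90 1.60

A=(0,0), D=(5.00,0)
B = A + 1.00·(cos320°, sin320°) = (0.7660, -0.6428)
|BD| = 4.2825
circle(B,6.00) ∩ circle(D,10.00): a=-5.3311, h=2.7531
  candidates: C₊=(-4.9179,1.2789) cross=11.790; C₋=(-4.0914,-4.1649) cross=-11.790
  mode + wants cross > 0 → take C=(-4.9179,1.2789) (cross=11.790)
ex = (C−B)/|BC| = (-0.9473,0.3203); ey = (-0.3203,-0.9473)
P = B + -1.30·ex + -2.81·ey = (2.8976,1.6028)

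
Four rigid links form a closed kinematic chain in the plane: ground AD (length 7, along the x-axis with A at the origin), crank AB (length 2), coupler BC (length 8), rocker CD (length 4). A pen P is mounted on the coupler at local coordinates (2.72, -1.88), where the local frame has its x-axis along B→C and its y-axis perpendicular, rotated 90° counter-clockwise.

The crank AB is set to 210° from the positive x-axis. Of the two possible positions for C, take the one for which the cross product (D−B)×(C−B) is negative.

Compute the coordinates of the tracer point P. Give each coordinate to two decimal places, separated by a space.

A=(0,0), D=(7.00,0)
B = A + 2.00·(cos210°, sin210°) = (-1.7321, -1.0000)
|BD| = 8.7891
circle(B,8.00) ∩ circle(D,4.00): a=7.1252, h=3.6375
  candidates: C₊=(4.9330,3.4246) cross=31.970; C₋=(5.7608,-3.8032) cross=-31.970
  mode - wants cross < 0 → take C=(5.7608,-3.8032) (cross=-31.970)
ex = (C−B)/|BC| = (0.9366,-0.3504); ey = (0.3504,0.9366)
P = B + 2.72·ex + -1.88·ey = (0.1568,-3.7139)

0.16 -3.71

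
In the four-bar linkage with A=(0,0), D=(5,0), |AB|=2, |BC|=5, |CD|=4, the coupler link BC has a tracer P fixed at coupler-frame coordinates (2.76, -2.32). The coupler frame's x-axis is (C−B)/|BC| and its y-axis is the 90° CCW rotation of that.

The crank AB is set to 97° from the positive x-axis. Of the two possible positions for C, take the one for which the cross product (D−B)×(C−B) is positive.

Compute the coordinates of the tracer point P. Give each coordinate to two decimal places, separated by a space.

3.21 0.93

A=(0,0), D=(5.00,0)
B = A + 2.00·(cos97°, sin97°) = (-0.2437, 1.9851)
|BD| = 5.6069
circle(B,5.00) ∩ circle(D,4.00): a=3.6060, h=3.4636
  candidates: C₊=(4.3550,3.9477) cross=19.420; C₋=(1.9025,-2.5309) cross=-19.420
  mode + wants cross > 0 → take C=(4.3550,3.9477) (cross=19.420)
ex = (C−B)/|BC| = (0.9197,0.3925); ey = (-0.3925,0.9197)
P = B + 2.76·ex + -2.32·ey = (3.2054,0.9346)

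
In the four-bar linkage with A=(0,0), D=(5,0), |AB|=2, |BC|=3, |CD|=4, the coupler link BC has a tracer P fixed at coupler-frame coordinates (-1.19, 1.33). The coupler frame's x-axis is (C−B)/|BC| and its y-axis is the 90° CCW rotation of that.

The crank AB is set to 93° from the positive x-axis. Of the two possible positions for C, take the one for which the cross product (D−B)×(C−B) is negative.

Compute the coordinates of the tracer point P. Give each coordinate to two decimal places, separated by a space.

0.65 3.61

A=(0,0), D=(5.00,0)
B = A + 2.00·(cos93°, sin93°) = (-0.1047, 1.9973)
|BD| = 5.4815
circle(B,3.00) ∩ circle(D,4.00): a=2.1022, h=2.1402
  candidates: C₊=(2.6329,3.2244) cross=11.732; C₋=(1.0732,-0.7618) cross=-11.732
  mode - wants cross < 0 → take C=(1.0732,-0.7618) (cross=-11.732)
ex = (C−B)/|BC| = (0.3926,-0.9197); ey = (0.9197,0.3926)
P = B + -1.19·ex + 1.33·ey = (0.6513,3.6139)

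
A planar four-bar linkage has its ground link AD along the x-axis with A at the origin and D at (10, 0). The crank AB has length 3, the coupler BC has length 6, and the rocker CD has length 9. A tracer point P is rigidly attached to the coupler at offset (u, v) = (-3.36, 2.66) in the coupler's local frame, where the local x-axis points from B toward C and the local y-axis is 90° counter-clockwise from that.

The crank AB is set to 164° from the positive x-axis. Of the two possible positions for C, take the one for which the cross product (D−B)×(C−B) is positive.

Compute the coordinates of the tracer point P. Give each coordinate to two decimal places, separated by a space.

-7.16 1.11

A=(0,0), D=(10.00,0)
B = A + 3.00·(cos164°, sin164°) = (-2.8838, 0.8269)
|BD| = 12.9103
circle(B,6.00) ∩ circle(D,9.00): a=4.7124, h=3.7140
  candidates: C₊=(2.0568,4.2314) cross=47.949; C₋=(1.5810,-3.1813) cross=-47.949
  mode + wants cross > 0 → take C=(2.0568,4.2314) (cross=47.949)
ex = (C−B)/|BC| = (0.8234,0.5674); ey = (-0.5674,0.8234)
P = B + -3.36·ex + 2.66·ey = (-7.1598,1.1107)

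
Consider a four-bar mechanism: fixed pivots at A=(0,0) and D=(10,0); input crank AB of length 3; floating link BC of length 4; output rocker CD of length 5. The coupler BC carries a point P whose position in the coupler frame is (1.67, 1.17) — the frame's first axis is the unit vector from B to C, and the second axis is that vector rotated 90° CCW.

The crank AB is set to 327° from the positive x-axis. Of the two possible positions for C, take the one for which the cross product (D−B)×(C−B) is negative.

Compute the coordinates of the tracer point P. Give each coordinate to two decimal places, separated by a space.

A=(0,0), D=(10.00,0)
B = A + 3.00·(cos327°, sin327°) = (2.5160, -1.6339)
|BD| = 7.6603
circle(B,4.00) ∩ circle(D,5.00): a=3.2427, h=2.3420
  candidates: C₊=(5.1845,1.3458) cross=17.940; C₋=(6.1836,-3.2304) cross=-17.940
  mode - wants cross < 0 → take C=(6.1836,-3.2304) (cross=-17.940)
ex = (C−B)/|BC| = (0.9169,-0.3991); ey = (0.3991,0.9169)
P = B + 1.67·ex + 1.17·ey = (4.5142,-1.2277)

4.51 -1.23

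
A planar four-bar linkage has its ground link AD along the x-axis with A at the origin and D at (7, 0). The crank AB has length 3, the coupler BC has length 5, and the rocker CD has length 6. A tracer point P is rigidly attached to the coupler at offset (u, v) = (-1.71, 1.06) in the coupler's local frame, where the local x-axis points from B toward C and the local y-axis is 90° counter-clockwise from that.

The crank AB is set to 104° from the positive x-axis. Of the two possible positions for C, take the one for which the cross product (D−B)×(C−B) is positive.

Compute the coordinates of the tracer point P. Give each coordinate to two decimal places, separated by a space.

-2.73 3.13

A=(0,0), D=(7.00,0)
B = A + 3.00·(cos104°, sin104°) = (-0.7258, 2.9109)
|BD| = 8.2560
circle(B,5.00) ∩ circle(D,6.00): a=3.4618, h=3.6078
  candidates: C₊=(3.7857,5.0664) cross=29.786; C₋=(1.2417,-1.6858) cross=-29.786
  mode + wants cross > 0 → take C=(3.7857,5.0664) (cross=29.786)
ex = (C−B)/|BC| = (0.9023,0.4311); ey = (-0.4311,0.9023)
P = B + -1.71·ex + 1.06·ey = (-2.7257,3.1301)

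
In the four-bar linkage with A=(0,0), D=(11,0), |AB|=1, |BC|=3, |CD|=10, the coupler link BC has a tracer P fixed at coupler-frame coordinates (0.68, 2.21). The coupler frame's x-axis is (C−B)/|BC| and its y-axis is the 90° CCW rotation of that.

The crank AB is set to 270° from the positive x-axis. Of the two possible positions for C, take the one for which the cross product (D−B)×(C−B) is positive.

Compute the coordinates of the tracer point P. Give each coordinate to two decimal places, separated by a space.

-1.78 0.48

A=(0,0), D=(11.00,0)
B = A + 1.00·(cos270°, sin270°) = (-0.0000, -1.0000)
|BD| = 11.0454
circle(B,3.00) ∩ circle(D,10.00): a=1.4033, h=2.6516
  candidates: C₊=(1.1575,1.7677) cross=29.287; C₋=(1.6376,-3.5136) cross=-29.287
  mode + wants cross > 0 → take C=(1.1575,1.7677) (cross=29.287)
ex = (C−B)/|BC| = (0.3858,0.9226); ey = (-0.9226,0.3858)
P = B + 0.68·ex + 2.21·ey = (-1.7765,0.4800)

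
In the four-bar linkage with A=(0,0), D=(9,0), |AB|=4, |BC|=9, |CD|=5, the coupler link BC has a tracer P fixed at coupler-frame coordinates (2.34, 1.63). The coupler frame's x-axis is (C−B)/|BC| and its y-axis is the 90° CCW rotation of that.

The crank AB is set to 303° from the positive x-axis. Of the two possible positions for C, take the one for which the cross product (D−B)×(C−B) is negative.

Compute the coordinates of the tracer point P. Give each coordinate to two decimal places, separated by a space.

4.71 -2.05

A=(0,0), D=(9.00,0)
B = A + 4.00·(cos303°, sin303°) = (2.1786, -3.3547)
|BD| = 7.6017
circle(B,9.00) ∩ circle(D,5.00): a=7.4842, h=4.9986
  candidates: C₊=(6.6887,4.4337) cross=37.998; C₋=(11.1005,-4.5374) cross=-37.998
  mode - wants cross < 0 → take C=(11.1005,-4.5374) (cross=-37.998)
ex = (C−B)/|BC| = (0.9913,-0.1314); ey = (0.1314,0.9913)
P = B + 2.34·ex + 1.63·ey = (4.7125,-2.0463)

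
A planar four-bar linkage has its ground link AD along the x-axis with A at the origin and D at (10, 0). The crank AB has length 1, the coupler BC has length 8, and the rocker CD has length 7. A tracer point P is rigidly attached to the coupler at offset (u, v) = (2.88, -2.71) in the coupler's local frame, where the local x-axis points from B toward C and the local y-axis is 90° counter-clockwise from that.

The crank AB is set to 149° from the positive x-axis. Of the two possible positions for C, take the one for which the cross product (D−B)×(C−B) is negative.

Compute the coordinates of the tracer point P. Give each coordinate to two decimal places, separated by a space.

A=(0,0), D=(10.00,0)
B = A + 1.00·(cos149°, sin149°) = (-0.8572, 0.5150)
|BD| = 10.8694
circle(B,8.00) ∩ circle(D,7.00): a=6.1247, h=5.1467
  candidates: C₊=(5.5045,5.3657) cross=55.941; C₋=(5.0168,-4.9160) cross=-55.941
  mode - wants cross < 0 → take C=(5.0168,-4.9160) (cross=-55.941)
ex = (C−B)/|BC| = (0.7342,-0.6789); ey = (0.6789,0.7342)
P = B + 2.88·ex + -2.71·ey = (-0.5823,-3.4300)

-0.58 -3.43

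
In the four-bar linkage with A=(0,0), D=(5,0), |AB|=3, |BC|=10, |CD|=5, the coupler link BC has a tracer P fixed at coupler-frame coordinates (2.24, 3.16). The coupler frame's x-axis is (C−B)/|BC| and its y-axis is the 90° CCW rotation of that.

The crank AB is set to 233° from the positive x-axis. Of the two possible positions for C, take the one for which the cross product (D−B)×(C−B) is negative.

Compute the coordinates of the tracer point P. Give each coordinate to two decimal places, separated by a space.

A=(0,0), D=(5.00,0)
B = A + 3.00·(cos233°, sin233°) = (-1.8054, -2.3959)
|BD| = 7.2149
circle(B,10.00) ∩ circle(D,5.00): a=8.8050, h=4.7404
  candidates: C₊=(4.9257,4.9994) cross=34.201; C₋=(8.0741,-3.9433) cross=-34.201
  mode - wants cross < 0 → take C=(8.0741,-3.9433) (cross=-34.201)
ex = (C−B)/|BC| = (0.9880,-0.1547); ey = (0.1547,0.9880)
P = B + 2.24·ex + 3.16·ey = (0.8966,0.3794)

0.90 0.38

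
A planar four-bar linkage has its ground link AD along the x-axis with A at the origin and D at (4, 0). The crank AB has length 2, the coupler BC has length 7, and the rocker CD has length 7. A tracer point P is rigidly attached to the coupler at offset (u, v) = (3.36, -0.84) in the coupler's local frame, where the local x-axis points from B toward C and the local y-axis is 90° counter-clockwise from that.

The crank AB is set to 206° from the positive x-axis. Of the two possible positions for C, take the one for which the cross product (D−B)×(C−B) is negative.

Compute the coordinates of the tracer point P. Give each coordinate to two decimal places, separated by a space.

-0.65 -4.15

A=(0,0), D=(4.00,0)
B = A + 2.00·(cos206°, sin206°) = (-1.7976, -0.8767)
|BD| = 5.8635
circle(B,7.00) ∩ circle(D,7.00): a=2.9318, h=6.3565
  candidates: C₊=(0.1508,5.8466) cross=37.271; C₋=(2.0517,-6.7234) cross=-37.271
  mode - wants cross < 0 → take C=(2.0517,-6.7234) (cross=-37.271)
ex = (C−B)/|BC| = (0.5499,-0.8352); ey = (0.8352,0.5499)
P = B + 3.36·ex + -0.84·ey = (-0.6515,-4.1450)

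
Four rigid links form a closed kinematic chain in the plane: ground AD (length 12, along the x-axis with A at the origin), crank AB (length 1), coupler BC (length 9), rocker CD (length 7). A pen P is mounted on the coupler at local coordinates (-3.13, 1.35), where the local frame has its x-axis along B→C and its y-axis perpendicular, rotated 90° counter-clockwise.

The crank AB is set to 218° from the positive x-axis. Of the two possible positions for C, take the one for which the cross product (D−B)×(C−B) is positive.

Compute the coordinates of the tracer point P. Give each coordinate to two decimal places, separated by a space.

-4.13 -1.28

A=(0,0), D=(12.00,0)
B = A + 1.00·(cos218°, sin218°) = (-0.7880, -0.6157)
|BD| = 12.8028
circle(B,9.00) ∩ circle(D,7.00): a=7.6511, h=4.7392
  candidates: C₊=(6.6264,4.4860) cross=60.675; C₋=(7.0822,-4.9815) cross=-60.675
  mode + wants cross > 0 → take C=(6.6264,4.4860) (cross=60.675)
ex = (C−B)/|BC| = (0.8238,0.5669); ey = (-0.5669,0.8238)
P = B + -3.13·ex + 1.35·ey = (-4.1318,-1.2777)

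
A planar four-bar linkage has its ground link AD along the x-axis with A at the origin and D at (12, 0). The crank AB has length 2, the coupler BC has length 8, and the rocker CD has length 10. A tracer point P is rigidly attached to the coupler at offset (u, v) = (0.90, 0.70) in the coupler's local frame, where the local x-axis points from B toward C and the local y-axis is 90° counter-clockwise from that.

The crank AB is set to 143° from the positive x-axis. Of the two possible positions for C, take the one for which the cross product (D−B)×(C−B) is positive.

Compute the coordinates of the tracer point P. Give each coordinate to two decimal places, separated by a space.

A=(0,0), D=(12.00,0)
B = A + 2.00·(cos143°, sin143°) = (-1.5973, 1.2036)
|BD| = 13.6504
circle(B,8.00) ∩ circle(D,10.00): a=5.5066, h=5.8032
  candidates: C₊=(4.3996,6.4987) cross=79.217; C₋=(3.3762,-5.0625) cross=-79.217
  mode + wants cross > 0 → take C=(4.3996,6.4987) (cross=79.217)
ex = (C−B)/|BC| = (0.7496,0.6619); ey = (-0.6619,0.7496)
P = B + 0.90·ex + 0.70·ey = (-1.3859,2.3241)

-1.39 2.32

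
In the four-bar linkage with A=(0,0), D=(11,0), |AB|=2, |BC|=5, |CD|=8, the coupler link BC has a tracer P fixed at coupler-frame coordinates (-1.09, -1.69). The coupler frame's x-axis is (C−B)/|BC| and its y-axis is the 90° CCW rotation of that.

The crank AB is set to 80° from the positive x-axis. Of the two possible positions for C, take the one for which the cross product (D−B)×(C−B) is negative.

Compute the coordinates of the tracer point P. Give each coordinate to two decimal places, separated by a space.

-1.66 1.86

A=(0,0), D=(11.00,0)
B = A + 2.00·(cos80°, sin80°) = (0.3473, 1.9696)
|BD| = 10.8333
circle(B,5.00) ∩ circle(D,8.00): a=3.6166, h=3.4525
  candidates: C₊=(4.5314,4.7071) cross=37.402; C₋=(3.2759,-2.0829) cross=-37.402
  mode - wants cross < 0 → take C=(3.2759,-2.0829) (cross=-37.402)
ex = (C−B)/|BC| = (0.5857,-0.8105); ey = (0.8105,0.5857)
P = B + -1.09·ex + -1.69·ey = (-1.6609,1.8632)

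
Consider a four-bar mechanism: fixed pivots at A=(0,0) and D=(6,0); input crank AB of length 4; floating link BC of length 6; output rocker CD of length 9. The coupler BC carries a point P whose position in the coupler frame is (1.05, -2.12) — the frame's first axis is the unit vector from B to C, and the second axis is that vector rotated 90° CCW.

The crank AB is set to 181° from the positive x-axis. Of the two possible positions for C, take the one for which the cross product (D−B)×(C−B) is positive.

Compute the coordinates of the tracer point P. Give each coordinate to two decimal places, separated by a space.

-1.63 -0.09

A=(0,0), D=(6.00,0)
B = A + 4.00·(cos181°, sin181°) = (-3.9994, -0.0698)
|BD| = 9.9996
circle(B,6.00) ∩ circle(D,9.00): a=2.7497, h=5.3328
  candidates: C₊=(-1.2870,5.2821) cross=53.326; C₋=(-1.2125,-5.3833) cross=-53.326
  mode + wants cross > 0 → take C=(-1.2870,5.2821) (cross=53.326)
ex = (C−B)/|BC| = (0.4521,0.8920); ey = (-0.8920,0.4521)
P = B + 1.05·ex + -2.12·ey = (-1.6337,-0.0916)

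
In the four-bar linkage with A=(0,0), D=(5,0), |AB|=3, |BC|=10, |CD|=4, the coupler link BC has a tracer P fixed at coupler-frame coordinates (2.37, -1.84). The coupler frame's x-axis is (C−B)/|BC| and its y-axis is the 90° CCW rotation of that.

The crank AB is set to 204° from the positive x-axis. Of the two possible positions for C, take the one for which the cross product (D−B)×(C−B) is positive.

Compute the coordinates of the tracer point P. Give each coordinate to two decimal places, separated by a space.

0.24 -1.58

A=(0,0), D=(5.00,0)
B = A + 3.00·(cos204°, sin204°) = (-2.7406, -1.2202)
|BD| = 7.8362
circle(B,10.00) ∩ circle(D,4.00): a=9.2778, h=3.7312
  candidates: C₊=(5.8430,3.9102) cross=29.238; C₋=(7.0050,-3.4612) cross=-29.238
  mode + wants cross > 0 → take C=(5.8430,3.9102) (cross=29.238)
ex = (C−B)/|BC| = (0.8584,0.5130); ey = (-0.5130,0.8584)
P = B + 2.37·ex + -1.84·ey = (0.2377,-1.5837)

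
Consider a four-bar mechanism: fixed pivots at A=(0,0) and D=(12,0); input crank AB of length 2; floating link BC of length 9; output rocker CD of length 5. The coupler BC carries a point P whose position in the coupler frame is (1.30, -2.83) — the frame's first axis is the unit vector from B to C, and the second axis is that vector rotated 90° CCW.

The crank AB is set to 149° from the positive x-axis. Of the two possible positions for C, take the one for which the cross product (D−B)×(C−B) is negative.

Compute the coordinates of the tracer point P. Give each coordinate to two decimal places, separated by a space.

A=(0,0), D=(12.00,0)
B = A + 2.00·(cos149°, sin149°) = (-1.7143, 1.0301)
|BD| = 13.7530
circle(B,9.00) ∩ circle(D,5.00): a=8.9124, h=1.2526
  candidates: C₊=(7.2669,1.6116) cross=17.227; C₋=(7.0792,-0.8865) cross=-17.227
  mode - wants cross < 0 → take C=(7.0792,-0.8865) (cross=-17.227)
ex = (C−B)/|BC| = (0.9771,-0.2130); ey = (0.2130,0.9771)
P = B + 1.30·ex + -2.83·ey = (-1.0468,-2.0119)

-1.05 -2.01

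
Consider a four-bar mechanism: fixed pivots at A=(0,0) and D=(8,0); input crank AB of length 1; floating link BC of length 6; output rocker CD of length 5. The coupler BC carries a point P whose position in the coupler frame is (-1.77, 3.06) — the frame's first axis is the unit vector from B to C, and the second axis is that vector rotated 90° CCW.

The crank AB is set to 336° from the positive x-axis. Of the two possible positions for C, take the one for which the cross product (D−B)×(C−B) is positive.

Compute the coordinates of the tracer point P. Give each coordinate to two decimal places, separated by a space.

A=(0,0), D=(8.00,0)
B = A + 1.00·(cos336°, sin336°) = (0.9135, -0.4067)
|BD| = 7.0981
circle(B,6.00) ∩ circle(D,5.00): a=4.3239, h=4.1598
  candidates: C₊=(4.9920,3.9940) cross=29.527; C₋=(5.4687,-4.3119) cross=-29.527
  mode + wants cross > 0 → take C=(4.9920,3.9940) (cross=29.527)
ex = (C−B)/|BC| = (0.6797,0.7335); ey = (-0.7335,0.6797)
P = B + -1.77·ex + 3.06·ey = (-2.5340,0.3751)

-2.53 0.38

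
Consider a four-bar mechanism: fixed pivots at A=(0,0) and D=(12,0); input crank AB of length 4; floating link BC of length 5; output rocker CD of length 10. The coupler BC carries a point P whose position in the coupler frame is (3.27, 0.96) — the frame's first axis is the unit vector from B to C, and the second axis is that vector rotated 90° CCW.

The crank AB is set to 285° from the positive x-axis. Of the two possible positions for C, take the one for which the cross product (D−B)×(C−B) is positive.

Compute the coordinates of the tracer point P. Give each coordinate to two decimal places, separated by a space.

A=(0,0), D=(12.00,0)
B = A + 4.00·(cos285°, sin285°) = (1.0353, -3.8637)
|BD| = 11.6255
circle(B,5.00) ∩ circle(D,10.00): a=2.5871, h=4.2786
  candidates: C₊=(2.0533,1.0316) cross=49.742; C₋=(4.8973,-7.0393) cross=-49.742
  mode + wants cross > 0 → take C=(2.0533,1.0316) (cross=49.742)
ex = (C−B)/|BC| = (0.2036,0.9791); ey = (-0.9791,0.2036)
P = B + 3.27·ex + 0.96·ey = (0.7612,-0.4667)

0.76 -0.47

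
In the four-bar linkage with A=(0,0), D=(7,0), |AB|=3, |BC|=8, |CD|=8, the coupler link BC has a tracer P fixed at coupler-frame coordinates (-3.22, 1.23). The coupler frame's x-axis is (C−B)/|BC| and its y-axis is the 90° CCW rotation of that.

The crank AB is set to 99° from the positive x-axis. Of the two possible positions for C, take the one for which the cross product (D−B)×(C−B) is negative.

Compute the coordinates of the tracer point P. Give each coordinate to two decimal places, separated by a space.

0.27 6.33

A=(0,0), D=(7.00,0)
B = A + 3.00·(cos99°, sin99°) = (-0.4693, 2.9631)
|BD| = 8.0356
circle(B,8.00) ∩ circle(D,8.00): a=4.0178, h=6.9179
  candidates: C₊=(5.8163,7.9119) cross=55.589; C₋=(0.7144,-4.9489) cross=-55.589
  mode - wants cross < 0 → take C=(0.7144,-4.9489) (cross=-55.589)
ex = (C−B)/|BC| = (0.1480,-0.9890); ey = (0.9890,0.1480)
P = B + -3.22·ex + 1.23·ey = (0.2707,6.3296)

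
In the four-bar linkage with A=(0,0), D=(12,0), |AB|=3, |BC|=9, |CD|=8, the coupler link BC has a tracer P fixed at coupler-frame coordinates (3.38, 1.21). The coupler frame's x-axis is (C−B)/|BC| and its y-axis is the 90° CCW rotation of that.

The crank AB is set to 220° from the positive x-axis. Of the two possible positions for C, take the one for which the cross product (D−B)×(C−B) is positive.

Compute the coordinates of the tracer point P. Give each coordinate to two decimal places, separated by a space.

A=(0,0), D=(12.00,0)
B = A + 3.00·(cos220°, sin220°) = (-2.2981, -1.9284)
|BD| = 14.4276
circle(B,9.00) ∩ circle(D,8.00): a=7.8029, h=4.4849
  candidates: C₊=(4.8354,3.5592) cross=64.706; C₋=(6.0342,-5.3301) cross=-64.706
  mode + wants cross > 0 → take C=(4.8354,3.5592) (cross=64.706)
ex = (C−B)/|BC| = (0.7926,0.6097); ey = (-0.6097,0.7926)
P = B + 3.38·ex + 1.21·ey = (-0.3569,1.0916)

-0.36 1.09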